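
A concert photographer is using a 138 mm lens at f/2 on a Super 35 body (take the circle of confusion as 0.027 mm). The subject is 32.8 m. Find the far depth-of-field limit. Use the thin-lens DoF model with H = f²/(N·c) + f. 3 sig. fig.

36.1 m

Hyperfocal distance H = f²/(N·c) + f = 138²/(2 × 0.027) + 138 = 19044/0.054 + 138 ≈ 352804.7 mm ≈ 352.8 m.
Far limit Df = s·(H − f)/(H − s) = 32800 × (352804.7 − 138) / (352804.7 − 32800) = 32800 × 352666.7 / 320004.7 ≈ 36148 mm ≈ 36.1 m.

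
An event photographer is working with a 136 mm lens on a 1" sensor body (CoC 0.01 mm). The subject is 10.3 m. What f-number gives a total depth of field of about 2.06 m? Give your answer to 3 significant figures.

f/18

Write h = H − f = f²/(N·c). The thin-lens limits are Dn = s·h/(h + (s−f)) and Df = s·h/(h − (s−f)), so DoF = Df − Dn = 2·s·(s−f)·h / (h² − (s−f)²).
That is a quadratic in h: DoF·h² − 2·s·(s−f)·h − DoF·(s−f)² = 0 ⇒ h = (s−f)·(s + √(s² + DoF²)) / DoF = 10164 × (10300 + √(10300² + 2060²)) / 2060 = 10164 × (10300 + 10504.0) / 2060 ≈ 102646 mm.
Then N = f²/(c·h) = 136² / (0.01 × 102646) = 18496 / 1026.5 ≈ 18.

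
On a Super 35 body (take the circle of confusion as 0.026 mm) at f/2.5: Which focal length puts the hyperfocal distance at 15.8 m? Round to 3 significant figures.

From H = f²/(N·c) + f, with f ≪ H: f ≈ √(H·N·c) = √(15800 × 2.5 × 0.026) = √1027.0 ≈ 32.05 mm.
Exact: f² + N·c·f − N·c·H = 0 ⇒ f = (−N·c + √((N·c)² + 4·N·c·H))/2 = (−0.065 + √4108.0)/2 ≈ 32.014 mm ≈ 32.0 mm.

32.0 mm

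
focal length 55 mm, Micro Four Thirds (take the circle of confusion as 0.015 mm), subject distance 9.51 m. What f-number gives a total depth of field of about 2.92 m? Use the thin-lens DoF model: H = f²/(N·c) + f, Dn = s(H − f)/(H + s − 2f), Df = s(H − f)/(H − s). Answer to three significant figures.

f/3.20

Write h = H − f = f²/(N·c). The thin-lens limits are Dn = s·h/(h + (s−f)) and Df = s·h/(h − (s−f)), so DoF = Df − Dn = 2·s·(s−f)·h / (h² − (s−f)²).
That is a quadratic in h: DoF·h² − 2·s·(s−f)·h − DoF·(s−f)² = 0 ⇒ h = (s−f)·(s + √(s² + DoF²)) / DoF = 9455 × (9510 + √(9510² + 2920²)) / 2920 = 9455 × (9510 + 9948.19) / 2920 ≈ 63006 mm.
Then N = f²/(c·h) = 55² / (0.015 × 63006) = 3025 / 945.09 ≈ 3.20.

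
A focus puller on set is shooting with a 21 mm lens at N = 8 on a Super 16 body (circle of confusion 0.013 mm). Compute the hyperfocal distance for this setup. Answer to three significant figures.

Hyperfocal distance H = f²/(N·c) + f = 21²/(8 × 0.013) + 21 = 441/0.104 + 21 ≈ 4261.4 mm ≈ 4.26 m.

4.26 m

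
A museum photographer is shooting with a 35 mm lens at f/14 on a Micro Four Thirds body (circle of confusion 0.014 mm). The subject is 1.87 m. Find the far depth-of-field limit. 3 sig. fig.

Hyperfocal distance H = f²/(N·c) + f = 35²/(14 × 0.014) + 35 = 1225/0.196 + 35 ≈ 6285.0 mm ≈ 6.285 m.
Far limit Df = s·(H − f)/(H − s) = 1870 × (6285.0 − 35) / (6285.0 − 1870) = 1870 × 6250.0 / 4415.0 ≈ 2647.2 mm ≈ 2.65 m.

2.65 m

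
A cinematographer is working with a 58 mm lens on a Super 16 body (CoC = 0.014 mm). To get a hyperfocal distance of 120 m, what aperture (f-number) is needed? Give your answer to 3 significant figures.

f/2.00

Rearrange H = f²/(N·c) + f for N: N = f² / ((H − f)·c).
N = 58² / ((120000 − 58) × 0.014) = 3364 / 1679 ≈ 2.00.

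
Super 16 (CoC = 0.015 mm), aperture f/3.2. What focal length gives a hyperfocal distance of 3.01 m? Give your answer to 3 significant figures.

12.0 mm

From H = f²/(N·c) + f, with f ≪ H: f ≈ √(H·N·c) = √(3010 × 3.2 × 0.015) = √144.48 ≈ 12.02 mm.
The +f correction barely moves this — solving exactly, f² + N·c·f − N·c·H = 0 ⇒ f = (−N·c + √((N·c)² + 4·N·c·H))/2 = (−0.048 + √577.92)/2 ≈ 11.996 mm, so f ≈ 12.0 mm.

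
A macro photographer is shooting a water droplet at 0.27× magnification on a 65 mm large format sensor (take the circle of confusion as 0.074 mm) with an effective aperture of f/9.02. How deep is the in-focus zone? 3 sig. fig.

At magnification m, DoF ≈ 2·N_eff·c/m² = 2 × 9.02 × 0.074 / 0.27² = 1.335 / 0.0729 ≈ 18.3 mm.

18.3 mm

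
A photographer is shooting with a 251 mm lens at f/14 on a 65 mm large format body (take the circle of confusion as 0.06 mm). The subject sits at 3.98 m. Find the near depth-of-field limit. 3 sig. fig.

Hyperfocal distance H = f²/(N·c) + f = 251²/(14 × 0.06) + 251 = 63001/0.84 + 251 ≈ 75252.2 mm ≈ 75.25 m.
Near limit Dn = s·(H − f)/(H + s − 2f) = 3980 × (75252.2 − 251) / (75252.2 + 3980 − 2 × 251) = 3980 × 75001.2 / 78730.2 ≈ 3791.5 mm ≈ 3.79 m.

3.79 m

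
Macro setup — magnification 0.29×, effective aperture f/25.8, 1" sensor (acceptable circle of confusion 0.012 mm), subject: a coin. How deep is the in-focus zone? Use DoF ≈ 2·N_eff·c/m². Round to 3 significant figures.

7.36 mm

At magnification m, DoF ≈ 2·N_eff·c/m² = 2 × 25.8 × 0.012 / 0.29² = 0.6192 / 0.0841 ≈ 7.36 mm.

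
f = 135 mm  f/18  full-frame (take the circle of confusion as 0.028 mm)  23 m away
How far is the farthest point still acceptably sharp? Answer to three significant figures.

Hyperfocal distance H = f²/(N·c) + f = 135²/(18 × 0.028) + 135 = 18225/0.504 + 135 ≈ 36295.7 mm ≈ 36.30 m.
Far limit Df = s·(H − f)/(H − s) = 23000 × (36295.7 − 135) / (36295.7 − 23000) = 23000 × 36160.7 / 13295.7 ≈ 62554 mm ≈ 62.6 m.

62.6 m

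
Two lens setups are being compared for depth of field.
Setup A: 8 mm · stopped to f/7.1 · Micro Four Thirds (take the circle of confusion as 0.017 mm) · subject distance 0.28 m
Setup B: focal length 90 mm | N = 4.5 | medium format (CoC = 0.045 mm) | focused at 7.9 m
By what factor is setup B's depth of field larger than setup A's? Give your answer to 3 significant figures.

Setup A: H = 8²/(7.1×0.017) + 8 ≈ 538.2 mm; DoF = Df − Dn = 574.92 − 185.07 ≈ 389.85 mm.
Setup B: H = 90²/(4.5×0.045) + 90 ≈ 40090.0 mm; DoF = Df − Dn = 9816.7 − 6609.5 ≈ 3207.2 mm.
Ratio = 3207.2 / 389.85 ≈ 8.23.

8.23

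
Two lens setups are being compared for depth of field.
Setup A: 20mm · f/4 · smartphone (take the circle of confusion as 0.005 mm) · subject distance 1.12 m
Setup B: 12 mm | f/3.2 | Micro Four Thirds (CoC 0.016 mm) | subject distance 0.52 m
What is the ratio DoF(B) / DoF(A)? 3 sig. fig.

Setup A: H = 20²/(4×0.005) + 20 ≈ 20020.0 mm; DoF = Df − Dn = 1185.19 − 1061.61 ≈ 123.58 mm.
Setup B: H = 12²/(3.2×0.016) + 12 ≈ 2824.5 mm; DoF = Df − Dn = 634.63 − 440.45 ≈ 194.18 mm.
Ratio = 194.18 / 123.58 ≈ 1.57.

1.57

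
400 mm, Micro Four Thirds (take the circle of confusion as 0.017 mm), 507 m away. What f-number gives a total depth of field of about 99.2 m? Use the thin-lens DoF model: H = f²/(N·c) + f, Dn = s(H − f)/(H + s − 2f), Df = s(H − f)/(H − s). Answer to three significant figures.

Write h = H − f = f²/(N·c). The thin-lens limits are Dn = s·h/(h + (s−f)) and Df = s·h/(h − (s−f)), so DoF = Df − Dn = 2·s·(s−f)·h / (h² − (s−f)²).
That is a quadratic in h: DoF·h² − 2·s·(s−f)·h − DoF·(s−f)² = 0 ⇒ h = (s−f)·(s + √(s² + DoF²)) / DoF = 506600 × (507000 + √(507000² + 99200²)) / 99200 = 506600 × (507000 + 516614) / 99200 ≈ 5227446 mm.
Then N = f²/(c·h) = 400² / (0.017 × 5227446) = 160000 / 88867 ≈ 1.80.

f/1.80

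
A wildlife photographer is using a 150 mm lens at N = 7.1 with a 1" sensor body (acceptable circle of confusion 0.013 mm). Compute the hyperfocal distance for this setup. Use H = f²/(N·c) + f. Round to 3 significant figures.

Hyperfocal distance H = f²/(N·c) + f = 150²/(7.1 × 0.013) + 150 = 22500/0.0923 + 150 ≈ 243920.3 mm ≈ 244 m.

244 m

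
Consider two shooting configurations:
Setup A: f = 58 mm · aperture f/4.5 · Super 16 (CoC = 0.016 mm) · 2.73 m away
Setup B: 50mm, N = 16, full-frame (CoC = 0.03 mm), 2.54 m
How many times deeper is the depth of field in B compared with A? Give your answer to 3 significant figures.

10.0

Setup A: H = 58²/(4.5×0.016) + 58 ≈ 46780.2 mm; DoF = Df − Dn = 2895.60 − 2582.32 ≈ 313.28 mm.
Setup B: H = 50²/(16×0.03) + 50 ≈ 5258.3 mm; DoF = Df − Dn = 4866.6 − 1718.4 ≈ 3148.2 mm.
Ratio = 3148.2 / 313.28 ≈ 10.0.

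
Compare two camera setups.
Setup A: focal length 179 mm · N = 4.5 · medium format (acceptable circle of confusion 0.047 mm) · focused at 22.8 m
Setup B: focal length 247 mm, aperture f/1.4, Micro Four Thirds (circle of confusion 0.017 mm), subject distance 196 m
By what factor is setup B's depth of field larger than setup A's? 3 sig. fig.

Setup A: H = 179²/(4.5×0.047) + 179 ≈ 151673.1 mm; DoF = Df − Dn = 26802.1 − 19837.8 ≈ 6964.3 mm.
Setup B: H = 247²/(1.4×0.017) + 247 ≈ 2563650.4 mm; DoF = Df − Dn = 212205 − 182094 ≈ 30111 mm.
Ratio = 30111 / 6964.3 ≈ 4.32.

4.32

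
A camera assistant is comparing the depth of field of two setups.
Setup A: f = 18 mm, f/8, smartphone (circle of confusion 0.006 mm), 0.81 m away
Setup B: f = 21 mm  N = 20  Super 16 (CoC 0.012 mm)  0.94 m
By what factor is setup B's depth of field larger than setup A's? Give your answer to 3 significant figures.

6.51

Setup A: H = 18²/(8×0.006) + 18 ≈ 6768.0 mm; DoF = Df − Dn = 917.67 − 724.94 ≈ 192.73 mm.
Setup B: H = 21²/(20×0.012) + 21 ≈ 1858.5 mm; DoF = Df − Dn = 1880.5 − 626.6 ≈ 1253.9 mm.
Ratio = 1253.9 / 192.73 ≈ 6.51.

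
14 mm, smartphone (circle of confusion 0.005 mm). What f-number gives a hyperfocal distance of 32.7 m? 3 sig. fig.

f/1.20

Rearrange H = f²/(N·c) + f for N: N = f² / ((H − f)·c).
N = 14² / ((32700 − 14) × 0.005) = 196 / 163.4 ≈ 1.20.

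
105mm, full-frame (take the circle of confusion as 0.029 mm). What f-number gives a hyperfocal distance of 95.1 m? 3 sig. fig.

f/4

Rearrange H = f²/(N·c) + f for N: N = f² / ((H − f)·c).
N = 105² / ((95100 − 105) × 0.029) = 11025 / 2755 ≈ 4.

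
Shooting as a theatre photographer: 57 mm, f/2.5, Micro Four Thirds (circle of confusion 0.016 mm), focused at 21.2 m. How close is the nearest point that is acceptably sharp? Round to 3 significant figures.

Hyperfocal distance H = f²/(N·c) + f = 57²/(2.5 × 0.016) + 57 = 3249/0.04 + 57 ≈ 81282.0 mm ≈ 81.28 m.
Near limit Dn = s·(H − f)/(H + s − 2f) = 21200 × (81282.0 − 57) / (81282.0 + 21200 − 2 × 57) = 21200 × 81225.0 / 102368.0 ≈ 16821 mm ≈ 16.8 m.

16.8 m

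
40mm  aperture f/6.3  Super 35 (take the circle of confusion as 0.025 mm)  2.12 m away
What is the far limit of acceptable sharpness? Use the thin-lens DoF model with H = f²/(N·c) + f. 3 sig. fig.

Hyperfocal distance H = f²/(N·c) + f = 40²/(6.3 × 0.025) + 40 = 1600/0.1575 + 40 ≈ 10198.7 mm ≈ 10.20 m.
Far limit Df = s·(H − f)/(H − s) = 2120 × (10198.7 − 40) / (10198.7 − 2120) = 2120 × 10158.7 / 8078.7 ≈ 2665.8 mm ≈ 2.67 m.

2.67 m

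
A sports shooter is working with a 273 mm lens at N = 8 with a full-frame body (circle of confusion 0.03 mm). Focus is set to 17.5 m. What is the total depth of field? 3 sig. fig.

Hyperfocal distance H = f²/(N·c) + f = 273²/(8 × 0.03) + 273 = 74529/0.24 + 273 ≈ 310810.5 mm ≈ 310.8 m.
Near limit Dn = s·(H − f)/(H + s − 2f) = 17500 × (310810.5 − 273) / (310810.5 + 17500 − 2 × 273) = 17500 × 310537.5 / 327764.5 ≈ 16580.2 mm.
Far limit Df = s·(H − f)/(H − s) = 17500 × (310810.5 − 273) / (310810.5 − 17500) = 17500 × 310537.5 / 293310.5 ≈ 18527.8 mm.
Depth of field = Df − Dn = 18527.8 − 16580.2 ≈ 1947.6 mm ≈ 1.95 m.

1.95 m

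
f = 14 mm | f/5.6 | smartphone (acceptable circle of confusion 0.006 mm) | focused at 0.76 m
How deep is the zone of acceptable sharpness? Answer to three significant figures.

198 mm

Hyperfocal distance H = f²/(N·c) + f = 14²/(5.6 × 0.006) + 14 = 196/0.0336 + 14 ≈ 5847.3 mm ≈ 5.847 m.
Near limit Dn = s·(H − f)/(H + s − 2f) = 760 × (5847.3 − 14) / (5847.3 + 760 − 2 × 14) = 760 × 5833.3 / 6579.3 ≈ 673.83 mm.
Far limit Df = s·(H − f)/(H − s) = 760 × (5847.3 − 14) / (5847.3 − 760) = 760 × 5833.3 / 5087.3 ≈ 871.45 mm.
Depth of field = Df − Dn = 871.45 − 673.83 ≈ 197.62 mm.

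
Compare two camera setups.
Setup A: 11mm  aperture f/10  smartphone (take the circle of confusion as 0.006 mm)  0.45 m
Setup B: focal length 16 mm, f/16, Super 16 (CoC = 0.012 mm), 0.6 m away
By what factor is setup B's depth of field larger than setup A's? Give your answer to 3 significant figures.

Setup A: H = 11²/(10×0.006) + 11 ≈ 2027.7 mm; DoF = Df − Dn = 575.22 − 369.55 ≈ 205.67 mm.
Setup B: H = 16²/(16×0.012) + 16 ≈ 1349.3 mm; DoF = Df − Dn = 1067.62 − 417.25 ≈ 650.37 mm.
Ratio = 650.37 / 205.67 ≈ 3.16.

3.16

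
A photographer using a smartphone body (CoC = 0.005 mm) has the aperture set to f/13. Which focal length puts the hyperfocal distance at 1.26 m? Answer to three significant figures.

9.02 mm

From H = f²/(N·c) + f, with f ≪ H: f ≈ √(H·N·c) = √(1260 × 13 × 0.005) = √81.900 ≈ 9.050 mm.
Exact: f² + N·c·f − N·c·H = 0 ⇒ f = (−N·c + √((N·c)² + 4·N·c·H))/2 = (−0.065 + √327.60)/2 ≈ 9.0174 mm ≈ 9.02 mm.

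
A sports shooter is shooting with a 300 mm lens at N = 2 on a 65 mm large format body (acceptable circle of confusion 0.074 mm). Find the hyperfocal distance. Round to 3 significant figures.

608 m

Hyperfocal distance H = f²/(N·c) + f = 300²/(2 × 0.074) + 300 = 90000/0.148 + 300 ≈ 608408.1 mm ≈ 608 m.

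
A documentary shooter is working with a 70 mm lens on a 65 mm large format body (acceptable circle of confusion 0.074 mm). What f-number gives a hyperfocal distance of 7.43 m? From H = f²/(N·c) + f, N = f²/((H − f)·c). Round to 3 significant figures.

Rearrange H = f²/(N·c) + f for N: N = f² / ((H − f)·c).
N = 70² / ((7430 − 70) × 0.074) = 4900 / 544.6 ≈ 9.

f/9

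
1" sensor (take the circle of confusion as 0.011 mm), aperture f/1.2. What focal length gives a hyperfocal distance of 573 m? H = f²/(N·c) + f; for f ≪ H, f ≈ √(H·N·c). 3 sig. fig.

From H = f²/(N·c) + f, with f ≪ H: f ≈ √(H·N·c) = √(573000 × 1.2 × 0.011) = √7563.6 ≈ 86.97 mm.
The +f correction barely moves this — solving exactly, f² + N·c·f − N·c·H = 0 ⇒ f = (−N·c + √((N·c)² + 4·N·c·H))/2 = (−0.0132 + √30254)/2 ≈ 86.962 mm, so f ≈ 87.0 mm.

87.0 mm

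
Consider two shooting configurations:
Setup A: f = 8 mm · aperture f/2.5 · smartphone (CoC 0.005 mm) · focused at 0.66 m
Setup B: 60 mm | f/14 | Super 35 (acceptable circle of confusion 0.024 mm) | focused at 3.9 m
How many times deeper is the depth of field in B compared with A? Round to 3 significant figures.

Setup A: H = 8²/(2.5×0.005) + 8 ≈ 5128.0 mm; DoF = Df − Dn = 756.31 − 585.45 ≈ 170.86 mm.
Setup B: H = 60²/(14×0.024) + 60 ≈ 10774.3 mm; DoF = Df − Dn = 6078.6 − 2871.0 ≈ 3207.6 mm.
Ratio = 3207.6 / 170.86 ≈ 18.8.

18.8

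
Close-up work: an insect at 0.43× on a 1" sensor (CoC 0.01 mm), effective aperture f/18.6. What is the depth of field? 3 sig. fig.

2.01 mm

At magnification m, DoF ≈ 2·N_eff·c/m² = 2 × 18.6 × 0.01 / 0.43² = 0.372 / 0.1849 ≈ 2.01 mm.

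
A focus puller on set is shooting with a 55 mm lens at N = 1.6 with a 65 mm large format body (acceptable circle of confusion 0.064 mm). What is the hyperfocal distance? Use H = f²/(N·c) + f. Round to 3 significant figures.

Hyperfocal distance H = f²/(N·c) + f = 55²/(1.6 × 0.064) + 55 = 3025/0.1024 + 55 ≈ 29596.0 mm ≈ 29.6 m.

29.6 m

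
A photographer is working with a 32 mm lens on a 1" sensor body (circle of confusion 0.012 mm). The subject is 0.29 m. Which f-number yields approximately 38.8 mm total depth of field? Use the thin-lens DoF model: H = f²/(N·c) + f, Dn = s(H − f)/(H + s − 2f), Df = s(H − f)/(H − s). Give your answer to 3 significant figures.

Write h = H − f = f²/(N·c). The thin-lens limits are Dn = s·h/(h + (s−f)) and Df = s·h/(h − (s−f)), so DoF = Df − Dn = 2·s·(s−f)·h / (h² − (s−f)²).
That is a quadratic in h: DoF·h² − 2·s·(s−f)·h − DoF·(s−f)² = 0 ⇒ h = (s−f)·(s + √(s² + DoF²)) / DoF = 258 × (290 + √(290² + 38.8²)) / 38.8 = 258 × (290 + 292.584) / 38.8 ≈ 3873.9 mm.
Then N = f²/(c·h) = 32² / (0.012 × 3873.9) = 1024 / 46.487 ≈ 22.

f/22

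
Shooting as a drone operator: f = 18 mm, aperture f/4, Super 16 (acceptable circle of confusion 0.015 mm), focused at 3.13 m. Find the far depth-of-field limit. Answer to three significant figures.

Hyperfocal distance H = f²/(N·c) + f = 18²/(4 × 0.015) + 18 = 324/0.06 + 18 ≈ 5418.0 mm ≈ 5.418 m.
Far limit Df = s·(H − f)/(H − s) = 3130 × (5418.0 − 18) / (5418.0 − 3130) = 3130 × 5400.0 / 2288.0 ≈ 7387.2 mm ≈ 7.39 m.

7.39 m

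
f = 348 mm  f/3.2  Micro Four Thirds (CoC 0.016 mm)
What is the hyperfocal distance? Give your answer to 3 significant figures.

Hyperfocal distance H = f²/(N·c) + f = 348²/(3.2 × 0.016) + 348 = 121104/0.0512 + 348 ≈ 2365660.5 mm ≈ 2370 m.

2370 m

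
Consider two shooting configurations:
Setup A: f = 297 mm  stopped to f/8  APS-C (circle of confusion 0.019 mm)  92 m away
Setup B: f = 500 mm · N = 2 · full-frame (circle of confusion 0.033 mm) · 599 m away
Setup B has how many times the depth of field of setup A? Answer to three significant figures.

6.51

Setup A: H = 297²/(8×0.019) + 297 ≈ 580619.4 mm; DoF = Df − Dn = 109266 − 79446 ≈ 29820 mm.
Setup B: H = 500²/(2×0.033) + 500 ≈ 3788378.8 mm; DoF = Df − Dn = 711405 − 517269 ≈ 194136 mm.
Ratio = 194136 / 29820 ≈ 6.51.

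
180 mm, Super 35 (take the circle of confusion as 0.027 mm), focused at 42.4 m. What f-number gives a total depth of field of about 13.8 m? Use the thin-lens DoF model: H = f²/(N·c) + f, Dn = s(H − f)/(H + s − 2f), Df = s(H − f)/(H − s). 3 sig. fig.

Write h = H − f = f²/(N·c). The thin-lens limits are Dn = s·h/(h + (s−f)) and Df = s·h/(h − (s−f)), so DoF = Df − Dn = 2·s·(s−f)·h / (h² − (s−f)²).
That is a quadratic in h: DoF·h² − 2·s·(s−f)·h − DoF·(s−f)² = 0 ⇒ h = (s−f)·(s + √(s² + DoF²)) / DoF = 42220 × (42400 + √(42400² + 13800²)) / 13800 = 42220 × (42400 + 44589.2) / 13800 ≈ 266137 mm.
Then N = f²/(c·h) = 180² / (0.027 × 266137) = 32400 / 7185.7 ≈ 4.51.

f/4.51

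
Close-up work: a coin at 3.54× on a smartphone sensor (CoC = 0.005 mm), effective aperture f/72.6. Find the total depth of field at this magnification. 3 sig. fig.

0.0579 mm

At magnification m, DoF ≈ 2·N_eff·c/m² = 2 × 72.6 × 0.005 / 3.54² = 0.726 / 12.53 ≈ 0.0579 mm.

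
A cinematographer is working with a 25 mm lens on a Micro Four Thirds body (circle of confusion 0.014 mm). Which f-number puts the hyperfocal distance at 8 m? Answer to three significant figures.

f/5.60

Rearrange H = f²/(N·c) + f for N: N = f² / ((H − f)·c).
N = 25² / ((8000 − 25) × 0.014) = 625 / 111.7 ≈ 5.60.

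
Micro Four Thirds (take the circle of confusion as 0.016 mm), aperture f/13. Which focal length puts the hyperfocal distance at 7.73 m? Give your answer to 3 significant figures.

40.0 mm

From H = f²/(N·c) + f, with f ≪ H: f ≈ √(H·N·c) = √(7730 × 13 × 0.016) = √1607.8 ≈ 40.10 mm.
Exact: f² + N·c·f − N·c·H = 0 ⇒ f = (−N·c + √((N·c)² + 4·N·c·H))/2 = (−0.208 + √6431.4)/2 ≈ 39.994 mm ≈ 40.0 mm.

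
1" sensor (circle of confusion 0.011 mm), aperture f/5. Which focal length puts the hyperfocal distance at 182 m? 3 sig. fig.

100 mm

From H = f²/(N·c) + f, with f ≪ H: f ≈ √(H·N·c) = √(182000 × 5 × 0.011) = √10010 ≈ 100.0 mm.
The +f correction barely moves this — solving exactly, f² + N·c·f − N·c·H = 0 ⇒ f = (−N·c + √((N·c)² + 4·N·c·H))/2 = (−0.055 + √40040)/2 ≈ 100.02 mm, so f ≈ 100 mm.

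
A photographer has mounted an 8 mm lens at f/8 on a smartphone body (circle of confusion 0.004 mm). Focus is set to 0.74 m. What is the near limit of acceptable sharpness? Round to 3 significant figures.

Hyperfocal distance H = f²/(N·c) + f = 8²/(8 × 0.004) + 8 = 64/0.032 + 8 ≈ 2008.0 mm ≈ 2.008 m.
Near limit Dn = s·(H − f)/(H + s − 2f) = 740 × (2008.0 − 8) / (2008.0 + 740 − 2 × 8) = 740 × 2000.0 / 2732.0 ≈ 541.73 mm ≈ 0.542 m.

0.542 m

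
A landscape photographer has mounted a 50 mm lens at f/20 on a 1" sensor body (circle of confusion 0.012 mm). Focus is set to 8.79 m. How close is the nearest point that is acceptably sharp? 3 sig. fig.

4.78 m

Hyperfocal distance H = f²/(N·c) + f = 50²/(20 × 0.012) + 50 = 2500/0.24 + 50 ≈ 10466.7 mm ≈ 10.47 m.
Near limit Dn = s·(H − f)/(H + s − 2f) = 8790 × (10466.7 − 50) / (10466.7 + 8790 − 2 × 50) = 8790 × 10416.7 / 19156.7 ≈ 4779.7 mm ≈ 4.78 m.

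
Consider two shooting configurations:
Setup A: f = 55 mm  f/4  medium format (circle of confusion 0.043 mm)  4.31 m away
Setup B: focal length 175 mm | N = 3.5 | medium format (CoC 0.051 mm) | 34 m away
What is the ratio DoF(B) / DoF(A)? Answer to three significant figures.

6.30

Setup A: H = 55²/(4×0.043) + 55 ≈ 17642.2 mm; DoF = Df − Dn = 5685.5 − 3470.4 ≈ 2215.1 mm.
Setup B: H = 175²/(3.5×0.051) + 175 ≈ 171743.6 mm; DoF = Df − Dn = 42349 − 28401 ≈ 13948 mm.
Ratio = 13948 / 2215.1 ≈ 6.30.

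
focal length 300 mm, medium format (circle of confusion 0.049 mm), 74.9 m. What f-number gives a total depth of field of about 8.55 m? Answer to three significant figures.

Write h = H − f = f²/(N·c). The thin-lens limits are Dn = s·h/(h + (s−f)) and Df = s·h/(h − (s−f)), so DoF = Df − Dn = 2·s·(s−f)·h / (h² − (s−f)²).
That is a quadratic in h: DoF·h² − 2·s·(s−f)·h − DoF·(s−f)² = 0 ⇒ h = (s−f)·(s + √(s² + DoF²)) / DoF = 74600 × (74900 + √(74900² + 8550²)) / 8550 = 74600 × (74900 + 75386.4) / 8550 ≈ 1311271 mm.
Then N = f²/(c·h) = 300² / (0.049 × 1311271) = 90000 / 64252 ≈ 1.40.

f/1.40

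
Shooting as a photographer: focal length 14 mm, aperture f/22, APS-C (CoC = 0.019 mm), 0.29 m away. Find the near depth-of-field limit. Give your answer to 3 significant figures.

183 mm

Hyperfocal distance H = f²/(N·c) + f = 14²/(22 × 0.019) + 14 = 196/0.418 + 14 ≈ 482.9 mm ≈ 0.483 m.
Near limit Dn = s·(H − f)/(H + s − 2f) = 290 × (482.9 − 14) / (482.9 + 290 − 2 × 14) = 290 × 468.9 / 744.9 ≈ 182.55 mm.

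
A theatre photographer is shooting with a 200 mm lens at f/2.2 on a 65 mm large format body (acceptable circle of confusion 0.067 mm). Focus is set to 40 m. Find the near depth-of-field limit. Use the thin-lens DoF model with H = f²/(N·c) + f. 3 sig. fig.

34.9 m

Hyperfocal distance H = f²/(N·c) + f = 200²/(2.2 × 0.067) + 200 = 40000/0.1474 + 200 ≈ 271570.4 mm ≈ 271.6 m.
Near limit Dn = s·(H − f)/(H + s − 2f) = 40000 × (271570.4 − 200) / (271570.4 + 40000 − 2 × 200) = 40000 × 271370.4 / 311170.4 ≈ 34884 mm ≈ 34.9 m.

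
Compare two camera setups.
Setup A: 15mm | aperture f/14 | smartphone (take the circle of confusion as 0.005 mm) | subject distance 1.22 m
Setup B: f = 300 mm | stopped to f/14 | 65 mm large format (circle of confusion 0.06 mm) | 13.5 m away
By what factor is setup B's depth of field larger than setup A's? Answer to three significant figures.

3.17

Setup A: H = 15²/(14×0.005) + 15 ≈ 3229.3 mm; DoF = Df − Dn = 1951.7 − 887.3 ≈ 1064.4 mm.
Setup B: H = 300²/(14×0.06) + 300 ≈ 107442.9 mm; DoF = Df − Dn = 15396.9 − 12019.2 ≈ 3377.7 mm.
Ratio = 3377.7 / 1064.4 ≈ 3.17.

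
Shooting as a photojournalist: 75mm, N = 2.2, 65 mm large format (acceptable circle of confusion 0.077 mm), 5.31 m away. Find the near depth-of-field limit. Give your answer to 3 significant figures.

4.59 m

Hyperfocal distance H = f²/(N·c) + f = 75²/(2.2 × 0.077) + 75 = 5625/0.1694 + 75 ≈ 33280.4 mm ≈ 33.28 m.
Near limit Dn = s·(H − f)/(H + s − 2f) = 5310 × (33280.4 − 75) / (33280.4 + 5310 − 2 × 75) = 5310 × 33205.4 / 38440.4 ≈ 4586.9 mm ≈ 4.59 m.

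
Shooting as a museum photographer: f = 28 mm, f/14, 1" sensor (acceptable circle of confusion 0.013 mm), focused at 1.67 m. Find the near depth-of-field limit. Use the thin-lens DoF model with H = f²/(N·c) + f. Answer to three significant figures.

1.21 m

Hyperfocal distance H = f²/(N·c) + f = 28²/(14 × 0.013) + 28 = 784/0.182 + 28 ≈ 4335.7 mm ≈ 4.336 m.
Near limit Dn = s·(H − f)/(H + s − 2f) = 1670 × (4335.7 − 28) / (4335.7 + 1670 − 2 × 28) = 1670 × 4307.7 / 5949.7 ≈ 1209.1 mm ≈ 1.21 m.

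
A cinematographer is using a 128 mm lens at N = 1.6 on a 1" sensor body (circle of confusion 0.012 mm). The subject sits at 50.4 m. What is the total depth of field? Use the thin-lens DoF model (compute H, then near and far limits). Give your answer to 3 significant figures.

Hyperfocal distance H = f²/(N·c) + f = 128²/(1.6 × 0.012) + 128 = 16384/0.0192 + 128 ≈ 853461.3 mm ≈ 853.5 m.
Near limit Dn = s·(H − f)/(H + s − 2f) = 50400 × (853461.3 − 128) / (853461.3 + 50400 − 2 × 128) = 50400 × 853333.3 / 903605.3 ≈ 47596.0 mm.
Far limit Df = s·(H − f)/(H − s) = 50400 × (853461.3 − 128) / (853461.3 − 50400) = 50400 × 853333.3 / 803061.3 ≈ 53555.1 mm.
Depth of field = Df − Dn = 53555.1 − 47596.0 ≈ 5959.1 mm ≈ 5.96 m.

5.96 m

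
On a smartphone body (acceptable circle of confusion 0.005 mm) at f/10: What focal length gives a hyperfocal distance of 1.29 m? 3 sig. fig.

8.01 mm

From H = f²/(N·c) + f, with f ≪ H: f ≈ √(H·N·c) = √(1290 × 10 × 0.005) = √64.500 ≈ 8.031 mm.
Exact: f² + N·c·f − N·c·H = 0 ⇒ f = (−N·c + √((N·c)² + 4·N·c·H))/2 = (−0.05 + √258.00)/2 ≈ 8.0062 mm ≈ 8.01 mm.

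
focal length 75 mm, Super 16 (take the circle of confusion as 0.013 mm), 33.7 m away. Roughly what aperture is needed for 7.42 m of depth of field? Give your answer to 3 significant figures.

Write h = H − f = f²/(N·c). The thin-lens limits are Dn = s·h/(h + (s−f)) and Df = s·h/(h − (s−f)), so DoF = Df − Dn = 2·s·(s−f)·h / (h² − (s−f)²).
That is a quadratic in h: DoF·h² − 2·s·(s−f)·h − DoF·(s−f)² = 0 ⇒ h = (s−f)·(s + √(s² + DoF²)) / DoF = 33625 × (33700 + √(33700² + 7420²)) / 7420 = 33625 × (33700 + 34507.2) / 7420 ≈ 309093 mm.
Then N = f²/(c·h) = 75² / (0.013 × 309093) = 5625 / 4018.2 ≈ 1.40.

f/1.40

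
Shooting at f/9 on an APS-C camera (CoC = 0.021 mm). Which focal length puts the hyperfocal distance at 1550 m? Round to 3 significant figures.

From H = f²/(N·c) + f, with f ≪ H: f ≈ √(H·N·c) = √(1550000 × 9 × 0.021) = √292950 ≈ 541.2 mm.
The +f correction barely moves this — solving exactly, f² + N·c·f − N·c·H = 0 ⇒ f = (−N·c + √((N·c)² + 4·N·c·H))/2 = (−0.189 + √1171800)/2 ≈ 541.15 mm, so f ≈ 541 mm.

541 mm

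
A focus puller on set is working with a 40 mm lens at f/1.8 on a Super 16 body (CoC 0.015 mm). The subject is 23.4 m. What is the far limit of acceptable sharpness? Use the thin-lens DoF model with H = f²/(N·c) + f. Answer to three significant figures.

Hyperfocal distance H = f²/(N·c) + f = 40²/(1.8 × 0.015) + 40 = 1600/0.027 + 40 ≈ 59299.3 mm ≈ 59.30 m.
Far limit Df = s·(H − f)/(H − s) = 23400 × (59299.3 − 40) / (59299.3 − 23400) = 23400 × 59259.3 / 35899.3 ≈ 38627 mm ≈ 38.6 m.

38.6 m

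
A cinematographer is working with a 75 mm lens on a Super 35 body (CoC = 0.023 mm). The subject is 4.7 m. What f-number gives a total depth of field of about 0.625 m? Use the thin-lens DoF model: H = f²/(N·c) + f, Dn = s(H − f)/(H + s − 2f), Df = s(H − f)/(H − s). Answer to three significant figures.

Write h = H − f = f²/(N·c). The thin-lens limits are Dn = s·h/(h + (s−f)) and Df = s·h/(h − (s−f)), so DoF = Df − Dn = 2·s·(s−f)·h / (h² − (s−f)²).
That is a quadratic in h: DoF·h² − 2·s·(s−f)·h − DoF·(s−f)² = 0 ⇒ h = (s−f)·(s + √(s² + DoF²)) / DoF = 4625 × (4700 + √(4700² + 625²)) / 625 = 4625 × (4700 + 4741.37) / 625 ≈ 69866 mm.
Then N = f²/(c·h) = 75² / (0.023 × 69866) = 5625 / 1606.9 ≈ 3.50.

f/3.50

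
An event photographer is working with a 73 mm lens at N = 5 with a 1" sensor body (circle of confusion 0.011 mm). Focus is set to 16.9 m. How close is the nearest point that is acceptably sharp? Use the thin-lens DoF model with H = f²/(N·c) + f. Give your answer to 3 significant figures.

14.4 m

Hyperfocal distance H = f²/(N·c) + f = 73²/(5 × 0.011) + 73 = 5329/0.055 + 73 ≈ 96963.9 mm ≈ 96.96 m.
Near limit Dn = s·(H − f)/(H + s − 2f) = 16900 × (96963.9 − 73) / (96963.9 + 16900 − 2 × 73) = 16900 × 96890.9 / 113717.9 ≈ 14399 mm ≈ 14.4 m.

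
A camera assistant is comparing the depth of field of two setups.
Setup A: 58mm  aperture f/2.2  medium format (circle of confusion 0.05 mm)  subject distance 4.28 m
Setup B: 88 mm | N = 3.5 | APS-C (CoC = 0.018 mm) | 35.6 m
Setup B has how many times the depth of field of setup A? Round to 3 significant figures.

Setup A: H = 58²/(2.2×0.05) + 58 ≈ 30639.8 mm; DoF = Df − Dn = 4965.5 − 3760.8 ≈ 1204.7 mm.
Setup B: H = 88²/(3.5×0.018) + 88 ≈ 123008.6 mm; DoF = Df − Dn = 50063 − 27620 ≈ 22443 mm.
Ratio = 22443 / 1204.7 ≈ 18.6.

18.6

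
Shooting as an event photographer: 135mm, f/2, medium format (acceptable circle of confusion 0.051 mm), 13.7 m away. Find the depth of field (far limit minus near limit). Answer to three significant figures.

2.09 m

Hyperfocal distance H = f²/(N·c) + f = 135²/(2 × 0.051) + 135 = 18225/0.102 + 135 ≈ 178811.5 mm ≈ 178.8 m.
Near limit Dn = s·(H − f)/(H + s − 2f) = 13700 × (178811.5 − 135) / (178811.5 + 13700 − 2 × 135) = 13700 × 178676.5 / 192241.5 ≈ 12733.3 mm.
Far limit Df = s·(H − f)/(H − s) = 13700 × (178811.5 − 135) / (178811.5 − 13700) = 13700 × 178676.5 / 165111.5 ≈ 14825.5 mm.
Depth of field = Df − Dn = 14825.5 − 12733.3 ≈ 2092.2 mm ≈ 2.09 m.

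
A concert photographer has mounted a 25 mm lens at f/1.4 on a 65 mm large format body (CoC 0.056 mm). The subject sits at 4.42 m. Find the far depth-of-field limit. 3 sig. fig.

9.85 m

Hyperfocal distance H = f²/(N·c) + f = 25²/(1.4 × 0.056) + 25 = 625/0.0784 + 25 ≈ 7996.9 mm ≈ 7.997 m.
Far limit Df = s·(H − f)/(H − s) = 4420 × (7996.9 − 25) / (7996.9 − 4420) = 4420 × 7971.9 / 3576.9 ≈ 9850.9 mm ≈ 9.85 m.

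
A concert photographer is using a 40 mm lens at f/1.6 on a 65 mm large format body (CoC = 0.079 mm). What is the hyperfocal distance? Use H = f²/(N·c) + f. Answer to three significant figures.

12.7 m

Hyperfocal distance H = f²/(N·c) + f = 40²/(1.6 × 0.079) + 40 = 1600/0.1264 + 40 ≈ 12698.2 mm ≈ 12.7 m.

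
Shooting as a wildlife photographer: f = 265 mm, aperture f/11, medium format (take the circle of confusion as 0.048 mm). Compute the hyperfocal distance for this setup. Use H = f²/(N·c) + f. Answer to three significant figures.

Hyperfocal distance H = f²/(N·c) + f = 265²/(11 × 0.048) + 265 = 70225/0.528 + 265 ≈ 133266.9 mm ≈ 133 m.

133 m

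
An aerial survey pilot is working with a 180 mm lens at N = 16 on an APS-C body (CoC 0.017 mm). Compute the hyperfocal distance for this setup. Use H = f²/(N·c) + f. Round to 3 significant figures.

119 m

Hyperfocal distance H = f²/(N·c) + f = 180²/(16 × 0.017) + 180 = 32400/0.272 + 180 ≈ 119297.6 mm ≈ 119 m.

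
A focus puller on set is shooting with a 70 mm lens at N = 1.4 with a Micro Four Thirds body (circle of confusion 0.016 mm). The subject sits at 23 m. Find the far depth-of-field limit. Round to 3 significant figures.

25.7 m

Hyperfocal distance H = f²/(N·c) + f = 70²/(1.4 × 0.016) + 70 = 4900/0.0224 + 70 ≈ 218820.0 mm ≈ 218.8 m.
Far limit Df = s·(H − f)/(H − s) = 23000 × (218820.0 − 70) / (218820.0 − 23000) = 23000 × 218750.0 / 195820.0 ≈ 25693 mm ≈ 25.7 m.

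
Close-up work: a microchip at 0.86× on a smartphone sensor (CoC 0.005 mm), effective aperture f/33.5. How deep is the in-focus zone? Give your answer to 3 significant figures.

At magnification m, DoF ≈ 2·N_eff·c/m² = 2 × 33.5 × 0.005 / 0.86² = 0.335 / 0.7396 ≈ 0.453 mm.

0.453 mm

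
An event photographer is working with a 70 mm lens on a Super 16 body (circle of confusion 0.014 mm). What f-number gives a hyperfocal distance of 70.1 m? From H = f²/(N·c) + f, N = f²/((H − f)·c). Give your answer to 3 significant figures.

f/5

Rearrange H = f²/(N·c) + f for N: N = f² / ((H − f)·c).
N = 70² / ((70100 − 70) × 0.014) = 4900 / 980.4 ≈ 5.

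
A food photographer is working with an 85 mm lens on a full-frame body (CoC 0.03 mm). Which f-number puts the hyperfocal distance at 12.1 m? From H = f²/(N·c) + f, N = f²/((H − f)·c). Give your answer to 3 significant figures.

Rearrange H = f²/(N·c) + f for N: N = f² / ((H − f)·c).
N = 85² / ((12100 − 85) × 0.03) = 7225 / 360.4 ≈ 20.

f/20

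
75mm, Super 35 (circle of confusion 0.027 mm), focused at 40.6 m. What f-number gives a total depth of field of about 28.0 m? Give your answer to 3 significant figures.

Write h = H − f = f²/(N·c). The thin-lens limits are Dn = s·h/(h + (s−f)) and Df = s·h/(h − (s−f)), so DoF = Df − Dn = 2·s·(s−f)·h / (h² − (s−f)²).
That is a quadratic in h: DoF·h² − 2·s·(s−f)·h − DoF·(s−f)² = 0 ⇒ h = (s−f)·(s + √(s² + DoF²)) / DoF = 40525 × (40600 + √(40600² + 28000²)) / 28000 = 40525 × (40600 + 49319.0) / 28000 ≈ 130142 mm.
Then N = f²/(c·h) = 75² / (0.027 × 130142) = 5625 / 3513.8 ≈ 1.60.

f/1.60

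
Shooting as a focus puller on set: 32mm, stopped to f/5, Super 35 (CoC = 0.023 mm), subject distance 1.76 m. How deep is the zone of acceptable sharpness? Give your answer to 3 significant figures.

0.710 m

Hyperfocal distance H = f²/(N·c) + f = 32²/(5 × 0.023) + 32 = 1024/0.115 + 32 ≈ 8936.3 mm ≈ 8.936 m.
Near limit Dn = s·(H − f)/(H + s − 2f) = 1760 × (8936.3 − 32) / (8936.3 + 1760 − 2 × 32) = 1760 × 8904.3 / 10632.3 ≈ 1473.96 mm.
Far limit Df = s·(H − f)/(H − s) = 1760 × (8936.3 − 32) / (8936.3 − 1760) = 1760 × 8904.3 / 7176.3 ≈ 2183.79 mm.
Depth of field = Df − Dn = 2183.79 − 1473.96 ≈ 709.83 mm ≈ 0.710 m.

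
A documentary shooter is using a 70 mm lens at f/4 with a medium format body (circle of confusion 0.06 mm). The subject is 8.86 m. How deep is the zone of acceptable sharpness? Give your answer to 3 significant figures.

Hyperfocal distance H = f²/(N·c) + f = 70²/(4 × 0.06) + 70 = 4900/0.24 + 70 ≈ 20486.7 mm ≈ 20.49 m.
Near limit Dn = s·(H − f)/(H + s − 2f) = 8860 × (20486.7 − 70) / (20486.7 + 8860 − 2 × 70) = 8860 × 20416.7 / 29206.7 ≈ 6193.5 mm.
Far limit Df = s·(H − f)/(H − s) = 8860 × (20486.7 − 70) / (20486.7 − 8860) = 8860 × 20416.7 / 11626.7 ≈ 15558.3 mm.
Depth of field = Df − Dn = 15558.3 − 6193.5 ≈ 9364.8 mm ≈ 9.36 m.

9.36 m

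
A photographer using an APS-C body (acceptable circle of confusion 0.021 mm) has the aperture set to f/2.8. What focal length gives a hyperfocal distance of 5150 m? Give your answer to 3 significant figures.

From H = f²/(N·c) + f, with f ≪ H: f ≈ √(H·N·c) = √(5150000 × 2.8 × 0.021) = √302820 ≈ 550.3 mm.
The +f correction barely moves this — solving exactly, f² + N·c·f − N·c·H = 0 ⇒ f = (−N·c + √((N·c)² + 4·N·c·H))/2 = (−0.0588 + √1211280)/2 ≈ 550.26 mm, so f ≈ 550 mm.

550 mm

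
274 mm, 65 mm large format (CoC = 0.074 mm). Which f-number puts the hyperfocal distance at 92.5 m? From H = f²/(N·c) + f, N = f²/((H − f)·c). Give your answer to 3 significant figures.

f/11

Rearrange H = f²/(N·c) + f for N: N = f² / ((H − f)·c).
N = 274² / ((92500 − 274) × 0.074) = 75076 / 6825 ≈ 11.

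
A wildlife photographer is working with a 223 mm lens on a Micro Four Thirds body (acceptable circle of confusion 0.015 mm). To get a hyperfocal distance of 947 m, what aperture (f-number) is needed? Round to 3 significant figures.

f/3.50

Rearrange H = f²/(N·c) + f for N: N = f² / ((H − f)·c).
N = 223² / ((947000 − 223) × 0.015) = 49729 / 14202 ≈ 3.50.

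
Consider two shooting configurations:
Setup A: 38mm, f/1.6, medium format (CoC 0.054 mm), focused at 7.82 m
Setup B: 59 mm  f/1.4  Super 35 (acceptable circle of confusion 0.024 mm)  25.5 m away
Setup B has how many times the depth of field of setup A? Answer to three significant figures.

1.43

Setup A: H = 38²/(1.6×0.054) + 38 ≈ 16751.0 mm; DoF = Df − Dn = 14634.0 − 5335.6 ≈ 9298.4 mm.
Setup B: H = 59²/(1.4×0.024) + 59 ≈ 103660.2 mm; DoF = Df − Dn = 33800 − 20473 ≈ 13327 mm.
Ratio = 13327 / 9298.4 ≈ 1.43.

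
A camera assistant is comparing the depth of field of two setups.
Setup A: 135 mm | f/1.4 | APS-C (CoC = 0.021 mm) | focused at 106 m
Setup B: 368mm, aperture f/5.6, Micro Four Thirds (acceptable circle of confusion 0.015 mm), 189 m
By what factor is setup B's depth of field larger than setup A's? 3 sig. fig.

1.20

Setup A: H = 135²/(1.4×0.021) + 135 ≈ 620033.0 mm; DoF = Df − Dn = 127831 − 90538 ≈ 37293 mm.
Setup B: H = 368²/(5.6×0.015) + 368 ≈ 1612558.5 mm; DoF = Df − Dn = 214044 − 169203 ≈ 44841 mm.
Ratio = 44841 / 37293 ≈ 1.20.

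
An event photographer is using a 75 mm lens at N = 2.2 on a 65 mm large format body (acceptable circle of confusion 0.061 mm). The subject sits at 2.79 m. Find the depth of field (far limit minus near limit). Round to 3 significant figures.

363 mm

Hyperfocal distance H = f²/(N·c) + f = 75²/(2.2 × 0.061) + 75 = 5625/0.1342 + 75 ≈ 41990.1 mm ≈ 41.99 m.
Near limit Dn = s·(H − f)/(H + s − 2f) = 2790 × (41990.1 − 75) / (41990.1 + 2790 − 2 × 75) = 2790 × 41915.1 / 44630.1 ≈ 2620.27 mm.
Far limit Df = s·(H − f)/(H − s) = 2790 × (41990.1 − 75) / (41990.1 − 2790) = 2790 × 41915.1 / 39200.1 ≈ 2983.24 mm.
Depth of field = Df − Dn = 2983.24 − 2620.27 ≈ 362.97 mm.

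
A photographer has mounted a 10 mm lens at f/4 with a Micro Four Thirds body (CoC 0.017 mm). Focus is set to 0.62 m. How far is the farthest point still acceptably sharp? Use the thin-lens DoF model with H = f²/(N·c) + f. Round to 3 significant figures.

1.06 m

Hyperfocal distance H = f²/(N·c) + f = 10²/(4 × 0.017) + 10 = 100/0.068 + 10 ≈ 1480.6 mm ≈ 1.481 m.
Far limit Df = s·(H − f)/(H − s) = 620 × (1480.6 − 10) / (1480.6 − 620) = 620 × 1470.6 / 860.6 ≈ 1059.5 mm ≈ 1.06 m.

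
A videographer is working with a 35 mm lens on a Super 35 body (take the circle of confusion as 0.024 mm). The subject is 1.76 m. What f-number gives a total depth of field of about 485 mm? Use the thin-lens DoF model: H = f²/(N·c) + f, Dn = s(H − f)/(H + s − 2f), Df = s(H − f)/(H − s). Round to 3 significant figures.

f/4

Write h = H − f = f²/(N·c). The thin-lens limits are Dn = s·h/(h + (s−f)) and Df = s·h/(h − (s−f)), so DoF = Df − Dn = 2·s·(s−f)·h / (h² − (s−f)²).
That is a quadratic in h: DoF·h² − 2·s·(s−f)·h − DoF·(s−f)² = 0 ⇒ h = (s−f)·(s + √(s² + DoF²)) / DoF = 1725 × (1760 + √(1760² + 485²)) / 485 = 1725 × (1760 + 1825.60) / 485 ≈ 12753 mm.
Then N = f²/(c·h) = 35² / (0.024 × 12753) = 1225 / 306.07 ≈ 4.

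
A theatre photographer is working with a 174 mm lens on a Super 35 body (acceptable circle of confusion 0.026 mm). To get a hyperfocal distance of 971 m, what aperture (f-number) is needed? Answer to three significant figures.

f/1.20

Rearrange H = f²/(N·c) + f for N: N = f² / ((H − f)·c).
N = 174² / ((971000 − 174) × 0.026) = 30276 / 25241 ≈ 1.20.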